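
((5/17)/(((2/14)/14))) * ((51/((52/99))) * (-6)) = -218295/13 = -16791.92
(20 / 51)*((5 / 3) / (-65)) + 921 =1831849/1989 = 920.99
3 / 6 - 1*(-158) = 317/2 = 158.50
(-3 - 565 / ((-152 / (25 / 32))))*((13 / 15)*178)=-540319/36480 = -14.81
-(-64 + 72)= -8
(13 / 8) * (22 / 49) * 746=53339/98 = 544.28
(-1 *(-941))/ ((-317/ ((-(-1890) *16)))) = -28455840/317 = -89766.06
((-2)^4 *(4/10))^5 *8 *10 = 536870912/625 = 858993.46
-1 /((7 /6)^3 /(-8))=1728/343 = 5.04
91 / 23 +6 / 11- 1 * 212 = -52497/253 = -207.50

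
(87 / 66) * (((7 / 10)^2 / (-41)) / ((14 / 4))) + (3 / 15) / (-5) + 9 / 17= 371781/766700 = 0.48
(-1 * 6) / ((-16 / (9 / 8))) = 27/64 = 0.42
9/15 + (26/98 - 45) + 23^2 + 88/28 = 488.01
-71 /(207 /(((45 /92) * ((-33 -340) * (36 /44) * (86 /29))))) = 51244605/337502 = 151.83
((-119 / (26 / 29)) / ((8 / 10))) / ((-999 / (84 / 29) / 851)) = 95795/234 = 409.38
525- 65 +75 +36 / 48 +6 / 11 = 23597/44 = 536.30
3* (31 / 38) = 93/38 = 2.45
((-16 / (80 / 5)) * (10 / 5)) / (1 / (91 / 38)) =-91/19 = -4.79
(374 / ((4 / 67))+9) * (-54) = -338769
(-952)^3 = -862801408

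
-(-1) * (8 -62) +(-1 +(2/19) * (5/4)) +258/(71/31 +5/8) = 307979/9158 = 33.63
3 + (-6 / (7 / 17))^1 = -81/7 = -11.57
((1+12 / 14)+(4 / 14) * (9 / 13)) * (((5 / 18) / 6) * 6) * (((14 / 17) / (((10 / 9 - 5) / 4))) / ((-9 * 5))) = 44/4095 = 0.01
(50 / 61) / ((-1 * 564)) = -25/17202 = 0.00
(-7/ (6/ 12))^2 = 196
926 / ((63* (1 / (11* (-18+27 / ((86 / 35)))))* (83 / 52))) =-17744012/24983 = -710.24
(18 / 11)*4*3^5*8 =139968/11 = 12724.36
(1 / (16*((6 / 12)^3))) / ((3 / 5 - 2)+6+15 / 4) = 10/167 = 0.06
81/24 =27/8 = 3.38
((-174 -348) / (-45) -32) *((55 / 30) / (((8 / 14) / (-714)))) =467313/10 = 46731.30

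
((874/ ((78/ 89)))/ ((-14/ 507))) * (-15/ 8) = 7584135/112 = 67715.49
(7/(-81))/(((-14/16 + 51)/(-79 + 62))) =952/32481 = 0.03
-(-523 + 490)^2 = -1089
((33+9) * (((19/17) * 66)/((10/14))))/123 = 122892/3485 = 35.26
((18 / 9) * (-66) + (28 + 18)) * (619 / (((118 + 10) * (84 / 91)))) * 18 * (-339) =351903357/128 = 2749244.98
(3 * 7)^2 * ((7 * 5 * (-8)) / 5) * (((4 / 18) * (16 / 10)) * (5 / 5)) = -43904/5 = -8780.80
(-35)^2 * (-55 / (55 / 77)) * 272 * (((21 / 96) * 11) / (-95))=24694285/38 = 649849.61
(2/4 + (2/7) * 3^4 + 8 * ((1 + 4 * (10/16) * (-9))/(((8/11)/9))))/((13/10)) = -147340/91 = -1619.12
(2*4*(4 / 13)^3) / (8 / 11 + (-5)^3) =-5632/3003299 = 0.00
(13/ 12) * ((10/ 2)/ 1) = 65/12 = 5.42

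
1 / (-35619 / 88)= -88/35619 = 0.00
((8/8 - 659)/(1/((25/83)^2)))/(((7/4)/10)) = -2350000/6889 = -341.12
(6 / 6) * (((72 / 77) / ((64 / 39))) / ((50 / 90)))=3159/3080 = 1.03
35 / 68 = 0.51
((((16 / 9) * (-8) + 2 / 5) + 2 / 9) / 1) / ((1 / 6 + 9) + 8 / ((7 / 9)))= -2856/4085 = -0.70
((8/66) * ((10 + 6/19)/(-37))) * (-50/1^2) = 1.69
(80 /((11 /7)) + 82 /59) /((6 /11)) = 5657/59 = 95.88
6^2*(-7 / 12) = -21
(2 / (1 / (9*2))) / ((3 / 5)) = 60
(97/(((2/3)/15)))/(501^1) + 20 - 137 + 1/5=-187781/1670 = -112.44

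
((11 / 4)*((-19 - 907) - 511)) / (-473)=1437/172 = 8.35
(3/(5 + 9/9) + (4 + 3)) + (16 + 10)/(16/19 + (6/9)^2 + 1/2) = 2073/94 = 22.05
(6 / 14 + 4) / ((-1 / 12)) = -372/7 = -53.14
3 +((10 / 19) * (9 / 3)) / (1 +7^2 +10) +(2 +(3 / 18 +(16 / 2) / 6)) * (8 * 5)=5435/38 = 143.03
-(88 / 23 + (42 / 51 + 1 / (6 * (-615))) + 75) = -114917279/1442790 = -79.65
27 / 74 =0.36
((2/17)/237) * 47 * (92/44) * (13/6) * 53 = 744809/132957 = 5.60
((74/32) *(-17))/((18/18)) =-629/16 = -39.31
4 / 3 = 1.33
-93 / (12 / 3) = -93/4 = -23.25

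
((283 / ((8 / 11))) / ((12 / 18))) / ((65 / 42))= 196119/520 = 377.15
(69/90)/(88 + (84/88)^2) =242/28065 = 0.01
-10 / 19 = -0.53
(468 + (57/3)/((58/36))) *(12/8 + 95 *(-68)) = -89863569/29 = -3098743.76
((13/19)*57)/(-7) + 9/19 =-678/133 = -5.10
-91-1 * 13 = -104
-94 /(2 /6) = -282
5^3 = 125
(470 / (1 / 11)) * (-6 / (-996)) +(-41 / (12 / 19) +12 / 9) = -32309/996 = -32.44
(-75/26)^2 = 5625/676 = 8.32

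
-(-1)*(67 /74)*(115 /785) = 0.13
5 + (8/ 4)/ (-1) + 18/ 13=57/13 = 4.38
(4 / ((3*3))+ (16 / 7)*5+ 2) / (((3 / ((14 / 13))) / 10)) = 17480/351 = 49.80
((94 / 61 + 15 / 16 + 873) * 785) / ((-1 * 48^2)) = -670756595/2248704 = -298.29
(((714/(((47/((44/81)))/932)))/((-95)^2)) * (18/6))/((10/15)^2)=2439976/424175 = 5.75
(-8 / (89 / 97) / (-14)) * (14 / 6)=388/267 = 1.45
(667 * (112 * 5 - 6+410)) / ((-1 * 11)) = -642988/11 = -58453.45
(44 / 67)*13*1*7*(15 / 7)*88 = 755040/67 = 11269.25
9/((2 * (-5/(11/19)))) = -99/190 = -0.52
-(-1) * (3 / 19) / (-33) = -1/209 = 0.00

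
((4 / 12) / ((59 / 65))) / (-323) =-65/57171 = 0.00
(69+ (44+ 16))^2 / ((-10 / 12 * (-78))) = 256.02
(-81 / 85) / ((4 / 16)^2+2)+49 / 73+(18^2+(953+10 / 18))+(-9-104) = 715509166/614295 = 1164.76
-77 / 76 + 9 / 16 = -137/304 = -0.45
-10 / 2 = -5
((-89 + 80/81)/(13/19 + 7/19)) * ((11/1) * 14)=-10429727/810 = -12876.21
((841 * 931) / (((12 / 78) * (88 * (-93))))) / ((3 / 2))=-10178623/24552 = -414.57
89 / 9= 9.89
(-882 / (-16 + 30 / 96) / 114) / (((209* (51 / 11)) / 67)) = 52528/1540387 = 0.03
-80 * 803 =-64240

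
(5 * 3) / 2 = 15/2 = 7.50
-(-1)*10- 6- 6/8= 13/4 = 3.25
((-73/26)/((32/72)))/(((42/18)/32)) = -7884/91 = -86.64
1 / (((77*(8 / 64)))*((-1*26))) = -4/1001 = 0.00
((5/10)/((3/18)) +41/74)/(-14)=-263/1036 = -0.25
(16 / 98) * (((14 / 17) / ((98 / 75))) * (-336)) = -28800/833 = -34.57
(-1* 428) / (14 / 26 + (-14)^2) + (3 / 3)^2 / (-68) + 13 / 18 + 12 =16465067/1563660 = 10.53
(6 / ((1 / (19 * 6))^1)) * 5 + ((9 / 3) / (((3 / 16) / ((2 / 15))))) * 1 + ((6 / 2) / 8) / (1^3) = 3422.51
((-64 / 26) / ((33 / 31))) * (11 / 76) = -248/741 = -0.33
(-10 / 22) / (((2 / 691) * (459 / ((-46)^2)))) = -3655390/5049 = -723.98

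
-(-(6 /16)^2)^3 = 729/262144 = 0.00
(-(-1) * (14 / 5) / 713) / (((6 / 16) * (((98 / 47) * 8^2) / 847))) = 0.07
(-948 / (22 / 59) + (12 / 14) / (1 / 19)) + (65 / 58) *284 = -2207.80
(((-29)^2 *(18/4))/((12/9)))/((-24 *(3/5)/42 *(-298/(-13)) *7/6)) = -1475955/4768 = -309.55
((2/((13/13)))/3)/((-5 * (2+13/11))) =-22/525 = -0.04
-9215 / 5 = -1843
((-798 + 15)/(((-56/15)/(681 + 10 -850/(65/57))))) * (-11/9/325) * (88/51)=1063227/14365 = 74.02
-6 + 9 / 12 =-21/4 = -5.25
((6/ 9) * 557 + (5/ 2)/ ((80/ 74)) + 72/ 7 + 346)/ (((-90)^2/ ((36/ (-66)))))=-245257/4989600 = -0.05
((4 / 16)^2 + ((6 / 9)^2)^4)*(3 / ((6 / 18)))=10657/11664 = 0.91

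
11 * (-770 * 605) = -5124350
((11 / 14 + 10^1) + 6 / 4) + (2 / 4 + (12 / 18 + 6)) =817/42 = 19.45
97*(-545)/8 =-52865/8 = -6608.12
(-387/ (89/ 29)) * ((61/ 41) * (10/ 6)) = -1141005/3649 = -312.69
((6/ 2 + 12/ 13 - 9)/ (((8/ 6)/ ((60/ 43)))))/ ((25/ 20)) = -2376/559 = -4.25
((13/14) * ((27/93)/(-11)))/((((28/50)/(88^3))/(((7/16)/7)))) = -2831400/1519 = -1863.99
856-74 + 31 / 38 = 782.82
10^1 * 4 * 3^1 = 120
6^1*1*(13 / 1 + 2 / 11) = 870/11 = 79.09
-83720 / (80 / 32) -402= -33890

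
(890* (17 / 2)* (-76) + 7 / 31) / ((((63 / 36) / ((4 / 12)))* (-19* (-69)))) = -71292532/853461 = -83.53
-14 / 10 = -1.40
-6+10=4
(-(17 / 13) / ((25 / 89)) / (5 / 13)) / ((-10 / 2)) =1513/625 = 2.42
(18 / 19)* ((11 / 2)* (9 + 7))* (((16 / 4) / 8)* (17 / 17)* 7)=5544/19 = 291.79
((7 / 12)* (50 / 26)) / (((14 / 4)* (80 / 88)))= 55/156 = 0.35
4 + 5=9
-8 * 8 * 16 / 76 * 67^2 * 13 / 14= -7469696/133 = -56163.13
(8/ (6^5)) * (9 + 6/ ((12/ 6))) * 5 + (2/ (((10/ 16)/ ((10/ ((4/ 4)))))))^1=2597/81 = 32.06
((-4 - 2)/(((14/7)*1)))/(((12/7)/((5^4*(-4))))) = 4375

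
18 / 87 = 6/29 = 0.21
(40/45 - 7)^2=3025/81 = 37.35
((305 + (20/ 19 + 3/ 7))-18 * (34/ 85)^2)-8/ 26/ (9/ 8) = 118002058/389025 = 303.33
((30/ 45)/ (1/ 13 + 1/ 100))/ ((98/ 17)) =22100/16611 = 1.33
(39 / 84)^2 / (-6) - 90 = -423529/4704 = -90.04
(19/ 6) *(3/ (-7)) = -19/14 = -1.36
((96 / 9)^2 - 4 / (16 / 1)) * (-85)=-347395/36 = -9649.86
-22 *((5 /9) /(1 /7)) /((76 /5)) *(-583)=3281.51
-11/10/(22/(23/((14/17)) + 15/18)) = -151/105 = -1.44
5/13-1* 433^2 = -187488.62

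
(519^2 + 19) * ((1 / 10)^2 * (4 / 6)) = 26938/15 = 1795.87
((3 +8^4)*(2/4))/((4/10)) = 20495/4 = 5123.75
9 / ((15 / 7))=21/5 = 4.20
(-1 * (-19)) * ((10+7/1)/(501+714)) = 323/1215 = 0.27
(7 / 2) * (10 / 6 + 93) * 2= 1988/3 = 662.67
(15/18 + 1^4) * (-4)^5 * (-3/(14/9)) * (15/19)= 380160/133 = 2858.35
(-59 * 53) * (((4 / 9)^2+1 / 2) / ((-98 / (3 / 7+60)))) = 16607497/12348 = 1344.95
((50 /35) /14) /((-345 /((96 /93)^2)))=-1024/3249141 = 0.00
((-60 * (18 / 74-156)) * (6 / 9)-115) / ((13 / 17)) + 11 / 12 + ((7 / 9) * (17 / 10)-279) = 51416071/6660 = 7720.13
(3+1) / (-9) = -4/9 = -0.44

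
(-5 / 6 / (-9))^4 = 625/8503056 = 0.00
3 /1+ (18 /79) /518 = 61392/20461 = 3.00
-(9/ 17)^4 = -0.08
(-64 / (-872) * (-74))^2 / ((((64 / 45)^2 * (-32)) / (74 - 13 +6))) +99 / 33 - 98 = -763630915/6083072 = -125.53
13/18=0.72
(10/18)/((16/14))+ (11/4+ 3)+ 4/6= 497/72 = 6.90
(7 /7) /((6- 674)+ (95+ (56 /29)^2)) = -841/478757 = 0.00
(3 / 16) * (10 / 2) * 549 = 8235/16 = 514.69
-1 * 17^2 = -289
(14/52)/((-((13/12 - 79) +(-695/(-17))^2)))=-12138/71839105 = 0.00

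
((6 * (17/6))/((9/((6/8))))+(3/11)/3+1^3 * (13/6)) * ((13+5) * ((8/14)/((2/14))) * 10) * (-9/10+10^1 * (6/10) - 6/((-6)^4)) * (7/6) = 15726.17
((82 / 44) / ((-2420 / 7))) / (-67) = 287/3567080 = 0.00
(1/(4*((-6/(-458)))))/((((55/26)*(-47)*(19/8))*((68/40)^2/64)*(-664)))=1905280/706872903 = 0.00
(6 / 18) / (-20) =-1/60 = -0.02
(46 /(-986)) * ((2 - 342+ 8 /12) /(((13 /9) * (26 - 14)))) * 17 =11707/754 = 15.53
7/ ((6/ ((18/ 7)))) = 3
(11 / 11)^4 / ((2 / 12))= 6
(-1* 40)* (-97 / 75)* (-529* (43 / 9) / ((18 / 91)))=-661029.69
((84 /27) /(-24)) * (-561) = 1309/18 = 72.72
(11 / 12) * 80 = 220/3 = 73.33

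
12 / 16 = 0.75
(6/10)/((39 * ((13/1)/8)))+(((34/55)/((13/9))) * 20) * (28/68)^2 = 230816/158015 = 1.46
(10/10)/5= 1/5 = 0.20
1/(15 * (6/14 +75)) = 7/7920 = 0.00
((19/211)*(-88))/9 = -1672/1899 = -0.88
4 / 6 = 2/3 = 0.67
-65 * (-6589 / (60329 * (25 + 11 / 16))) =6852560/24795219 = 0.28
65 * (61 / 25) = 793/5 = 158.60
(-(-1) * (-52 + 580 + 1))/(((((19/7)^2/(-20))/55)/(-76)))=114052400/19 = 6002757.89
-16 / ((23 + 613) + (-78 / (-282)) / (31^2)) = -722672/28726225 = -0.03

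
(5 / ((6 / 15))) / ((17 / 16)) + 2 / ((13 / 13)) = 234/17 = 13.76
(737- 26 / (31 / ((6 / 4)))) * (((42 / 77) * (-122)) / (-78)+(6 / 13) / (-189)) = 625.90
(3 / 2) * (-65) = -195/2 = -97.50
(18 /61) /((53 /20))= 360/3233 = 0.11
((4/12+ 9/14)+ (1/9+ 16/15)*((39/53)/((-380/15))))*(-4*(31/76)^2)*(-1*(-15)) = -7223837/768208 = -9.40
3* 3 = 9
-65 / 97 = -0.67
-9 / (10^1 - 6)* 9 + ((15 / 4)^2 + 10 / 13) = -1127/208 = -5.42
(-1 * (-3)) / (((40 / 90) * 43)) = 27/172 = 0.16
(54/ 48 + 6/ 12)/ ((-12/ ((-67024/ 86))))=54457/516 = 105.54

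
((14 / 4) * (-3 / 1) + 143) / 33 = 265/66 = 4.02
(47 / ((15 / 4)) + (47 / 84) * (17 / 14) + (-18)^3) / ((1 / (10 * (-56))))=3258520.86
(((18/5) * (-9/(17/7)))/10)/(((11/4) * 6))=-378/4675 = -0.08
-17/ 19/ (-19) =17/361 = 0.05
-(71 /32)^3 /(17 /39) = -13958529/557056 = -25.06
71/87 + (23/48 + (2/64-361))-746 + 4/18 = -9232729/8352 = -1105.45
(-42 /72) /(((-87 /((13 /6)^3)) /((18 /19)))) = 15379/238032 = 0.06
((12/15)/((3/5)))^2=16/9 = 1.78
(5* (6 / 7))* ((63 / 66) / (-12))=-15/44 = -0.34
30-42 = -12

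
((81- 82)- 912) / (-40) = 913/40 = 22.82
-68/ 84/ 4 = -17/84 = -0.20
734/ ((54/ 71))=26057/27 = 965.07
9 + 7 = 16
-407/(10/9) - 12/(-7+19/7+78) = -157579/430 = -366.46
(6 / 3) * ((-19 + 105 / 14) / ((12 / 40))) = -230/3 = -76.67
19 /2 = 9.50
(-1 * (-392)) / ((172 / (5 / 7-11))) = -1008/43 = -23.44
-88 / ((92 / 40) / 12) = -10560/23 = -459.13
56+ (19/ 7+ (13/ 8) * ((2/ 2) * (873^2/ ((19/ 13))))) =901661079/1064 = 847425.83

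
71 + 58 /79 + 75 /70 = 80523/1106 = 72.81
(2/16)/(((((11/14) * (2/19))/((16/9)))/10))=2660/99 = 26.87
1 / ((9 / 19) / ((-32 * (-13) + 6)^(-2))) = 19/1602756 = 0.00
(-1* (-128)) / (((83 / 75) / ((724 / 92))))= 1737600/1909 = 910.21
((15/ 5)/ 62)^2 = 9/3844 = 0.00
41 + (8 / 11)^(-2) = 2745/64 = 42.89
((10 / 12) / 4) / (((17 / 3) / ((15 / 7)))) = 75/952 = 0.08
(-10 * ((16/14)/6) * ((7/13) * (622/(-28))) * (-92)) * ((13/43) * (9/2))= -858360/301 = -2851.69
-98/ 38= -2.58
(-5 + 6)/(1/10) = 10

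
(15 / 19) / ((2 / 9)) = 135/38 = 3.55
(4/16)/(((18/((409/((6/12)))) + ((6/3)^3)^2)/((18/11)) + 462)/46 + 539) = 84663/186222707 = 0.00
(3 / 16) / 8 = 3/128 = 0.02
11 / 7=1.57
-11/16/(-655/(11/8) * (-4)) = -121/335360 = 0.00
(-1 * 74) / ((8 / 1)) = -37/4 = -9.25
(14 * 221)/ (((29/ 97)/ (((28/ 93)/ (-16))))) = -1050413/5394 = -194.74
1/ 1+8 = 9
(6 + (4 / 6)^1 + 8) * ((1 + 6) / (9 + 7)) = 77/12 = 6.42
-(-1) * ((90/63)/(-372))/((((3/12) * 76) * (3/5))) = -25/74214 = 0.00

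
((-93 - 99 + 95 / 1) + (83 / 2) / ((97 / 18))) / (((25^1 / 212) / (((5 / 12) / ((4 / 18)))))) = -688629/485 = -1419.85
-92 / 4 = -23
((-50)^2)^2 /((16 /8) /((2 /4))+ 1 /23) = 143750000/93 = 1545698.92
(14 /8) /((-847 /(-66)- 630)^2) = 9/1958887 = 0.00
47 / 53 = 0.89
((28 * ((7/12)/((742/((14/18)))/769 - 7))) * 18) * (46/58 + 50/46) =-283511844/2954143 = -95.97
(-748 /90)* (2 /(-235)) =748/10575 = 0.07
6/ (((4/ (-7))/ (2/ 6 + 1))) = -14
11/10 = 1.10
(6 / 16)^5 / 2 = 243/65536 = 0.00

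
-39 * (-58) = 2262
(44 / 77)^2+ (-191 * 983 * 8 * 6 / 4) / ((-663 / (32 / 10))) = 588811088/54145 = 10874.71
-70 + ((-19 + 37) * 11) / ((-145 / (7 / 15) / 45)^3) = -215237428/3048625 = -70.60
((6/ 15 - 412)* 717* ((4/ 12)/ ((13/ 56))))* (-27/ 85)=743695344/5525 = 134605.49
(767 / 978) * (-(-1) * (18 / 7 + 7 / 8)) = 148031/54768 = 2.70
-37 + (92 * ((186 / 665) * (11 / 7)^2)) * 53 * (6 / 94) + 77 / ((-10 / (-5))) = 663030021/3062990 = 216.46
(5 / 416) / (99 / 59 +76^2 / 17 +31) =1003/31080192 = 0.00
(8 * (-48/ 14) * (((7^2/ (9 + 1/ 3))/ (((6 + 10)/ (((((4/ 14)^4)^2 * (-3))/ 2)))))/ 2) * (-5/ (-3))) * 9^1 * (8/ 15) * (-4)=-55296/5764801 = -0.01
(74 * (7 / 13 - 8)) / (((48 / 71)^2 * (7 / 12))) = -18092149/8736 = -2070.99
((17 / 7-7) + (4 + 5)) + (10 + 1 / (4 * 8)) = 3239/224 = 14.46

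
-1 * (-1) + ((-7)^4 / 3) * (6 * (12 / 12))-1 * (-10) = 4813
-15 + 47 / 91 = -1318/91 = -14.48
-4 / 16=-1/4 = -0.25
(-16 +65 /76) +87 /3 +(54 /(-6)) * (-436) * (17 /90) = 286921/380 = 755.06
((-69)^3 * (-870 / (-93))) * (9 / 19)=-857408490/589 = -1455702.02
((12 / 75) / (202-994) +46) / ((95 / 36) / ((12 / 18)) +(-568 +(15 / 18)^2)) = -910796/11154275 = -0.08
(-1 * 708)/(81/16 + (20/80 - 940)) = 3776/4985 = 0.76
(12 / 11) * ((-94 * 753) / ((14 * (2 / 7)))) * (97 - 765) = 141847128/11 = 12895193.45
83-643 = -560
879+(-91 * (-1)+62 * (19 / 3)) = 4088/3 = 1362.67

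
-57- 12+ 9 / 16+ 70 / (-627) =-687685/10032 = -68.55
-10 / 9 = -1.11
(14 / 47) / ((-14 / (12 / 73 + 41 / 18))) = -3209/61758 = -0.05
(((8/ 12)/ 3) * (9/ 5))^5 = 32/3125 = 0.01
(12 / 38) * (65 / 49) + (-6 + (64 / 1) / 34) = -58540/15827 = -3.70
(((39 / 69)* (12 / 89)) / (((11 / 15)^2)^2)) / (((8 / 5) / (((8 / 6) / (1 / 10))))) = 65812500/29970127 = 2.20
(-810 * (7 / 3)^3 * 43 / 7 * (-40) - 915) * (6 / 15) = 1010994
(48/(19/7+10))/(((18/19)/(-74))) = -78736/267 = -294.89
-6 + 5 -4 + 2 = -3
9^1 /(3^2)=1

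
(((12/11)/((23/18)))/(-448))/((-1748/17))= 459/24765664 = 0.00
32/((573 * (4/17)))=136/573 = 0.24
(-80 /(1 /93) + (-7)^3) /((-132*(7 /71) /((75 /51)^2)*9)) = 345370625/2403324 = 143.71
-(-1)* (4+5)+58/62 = 308/31 = 9.94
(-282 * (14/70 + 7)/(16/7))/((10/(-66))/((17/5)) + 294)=-4983363/1649090 = -3.02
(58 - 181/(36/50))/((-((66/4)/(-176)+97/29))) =1615184/27153 = 59.48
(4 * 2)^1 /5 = 8/5 = 1.60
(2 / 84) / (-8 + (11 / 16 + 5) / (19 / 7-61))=-1088/370027 = 0.00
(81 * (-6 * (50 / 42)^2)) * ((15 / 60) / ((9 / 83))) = -155625/98 = -1588.01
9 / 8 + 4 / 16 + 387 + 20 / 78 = 121253/312 = 388.63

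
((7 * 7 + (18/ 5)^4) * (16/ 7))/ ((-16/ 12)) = -1627212/4375 = -371.93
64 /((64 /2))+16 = 18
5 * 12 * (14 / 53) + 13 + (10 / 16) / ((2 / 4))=6381/212 = 30.10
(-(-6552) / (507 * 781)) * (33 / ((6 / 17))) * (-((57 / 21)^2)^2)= -26585484/316589 = -83.97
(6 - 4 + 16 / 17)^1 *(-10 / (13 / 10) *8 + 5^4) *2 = 3314.48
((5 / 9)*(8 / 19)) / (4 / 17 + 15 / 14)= 0.18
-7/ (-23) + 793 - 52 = 17050/23 = 741.30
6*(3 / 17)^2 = 54/289 = 0.19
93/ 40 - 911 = -36347/40 = -908.68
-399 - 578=-977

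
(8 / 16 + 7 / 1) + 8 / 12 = 49/6 = 8.17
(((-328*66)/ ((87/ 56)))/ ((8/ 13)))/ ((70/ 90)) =-29112.83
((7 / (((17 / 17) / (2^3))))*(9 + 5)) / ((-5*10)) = -392/25 = -15.68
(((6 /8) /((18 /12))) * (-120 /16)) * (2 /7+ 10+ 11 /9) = -3625/84 = -43.15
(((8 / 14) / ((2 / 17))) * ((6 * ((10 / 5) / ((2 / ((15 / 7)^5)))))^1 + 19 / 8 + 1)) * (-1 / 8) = -627364413/3764768 = -166.64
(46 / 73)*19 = 874/73 = 11.97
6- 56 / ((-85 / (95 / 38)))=130/17 = 7.65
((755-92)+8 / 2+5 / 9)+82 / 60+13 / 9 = 20111/30 = 670.37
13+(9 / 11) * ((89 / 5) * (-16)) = -12101/55 = -220.02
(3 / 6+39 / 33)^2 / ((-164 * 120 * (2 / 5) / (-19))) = 26011/3810048 = 0.01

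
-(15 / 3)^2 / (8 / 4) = -25/2 = -12.50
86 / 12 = 43/6 = 7.17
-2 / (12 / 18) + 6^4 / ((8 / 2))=321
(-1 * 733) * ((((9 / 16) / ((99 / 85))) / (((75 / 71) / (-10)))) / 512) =884731/135168 = 6.55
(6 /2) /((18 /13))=2.17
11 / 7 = 1.57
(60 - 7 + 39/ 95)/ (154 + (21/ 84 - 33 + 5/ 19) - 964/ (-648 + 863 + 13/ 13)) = 0.46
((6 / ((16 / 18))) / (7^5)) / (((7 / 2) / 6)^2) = 972/823543 = 0.00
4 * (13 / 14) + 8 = 82/7 = 11.71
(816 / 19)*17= 13872/19 = 730.11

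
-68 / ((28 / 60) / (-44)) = 44880/7 = 6411.43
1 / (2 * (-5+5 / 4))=-2/15 = -0.13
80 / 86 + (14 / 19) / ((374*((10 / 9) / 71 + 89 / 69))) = 390182891/418767239 = 0.93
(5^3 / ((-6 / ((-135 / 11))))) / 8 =5625/176 = 31.96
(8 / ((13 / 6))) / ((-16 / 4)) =-12/13 = -0.92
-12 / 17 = -0.71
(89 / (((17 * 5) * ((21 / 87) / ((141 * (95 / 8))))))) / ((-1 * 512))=-6914499/487424 = -14.19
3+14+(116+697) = 830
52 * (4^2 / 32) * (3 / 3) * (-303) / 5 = -7878/5 = -1575.60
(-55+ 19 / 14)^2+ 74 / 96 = 6769825/2352 = 2878.33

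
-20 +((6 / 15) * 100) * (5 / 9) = 2.22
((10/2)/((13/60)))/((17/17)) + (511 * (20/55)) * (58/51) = 1709476/7293 = 234.40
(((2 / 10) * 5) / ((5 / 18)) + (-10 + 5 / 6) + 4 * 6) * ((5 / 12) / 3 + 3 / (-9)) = -3871/1080 = -3.58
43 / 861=0.05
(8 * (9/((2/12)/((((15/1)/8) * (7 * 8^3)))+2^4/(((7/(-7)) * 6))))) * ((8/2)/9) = -12.00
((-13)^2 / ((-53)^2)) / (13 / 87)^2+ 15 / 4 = 6.44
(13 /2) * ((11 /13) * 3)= 33/2 = 16.50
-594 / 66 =-9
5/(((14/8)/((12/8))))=30/7 = 4.29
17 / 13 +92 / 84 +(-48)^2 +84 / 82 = 25827034/11193 = 2307.43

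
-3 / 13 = -0.23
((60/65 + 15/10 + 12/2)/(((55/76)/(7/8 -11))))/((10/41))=-13818681/28600 = -483.17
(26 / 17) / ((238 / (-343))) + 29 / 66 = -33661/19074 = -1.76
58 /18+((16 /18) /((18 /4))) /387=101023/31347 = 3.22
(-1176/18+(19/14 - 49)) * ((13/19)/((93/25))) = -1542125/74214 = -20.78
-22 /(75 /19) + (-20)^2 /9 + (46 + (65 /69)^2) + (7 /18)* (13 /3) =62447929/714150 = 87.44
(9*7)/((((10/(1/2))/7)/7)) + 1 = 3107/20 = 155.35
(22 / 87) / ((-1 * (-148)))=11/6438 = 0.00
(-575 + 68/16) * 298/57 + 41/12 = -679555/228 = -2980.50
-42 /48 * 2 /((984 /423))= -987/1312 = -0.75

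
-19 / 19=-1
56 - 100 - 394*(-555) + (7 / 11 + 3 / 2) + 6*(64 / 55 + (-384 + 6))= 216367.12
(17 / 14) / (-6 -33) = -17/546 = -0.03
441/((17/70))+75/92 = 2841315/1564 = 1816.70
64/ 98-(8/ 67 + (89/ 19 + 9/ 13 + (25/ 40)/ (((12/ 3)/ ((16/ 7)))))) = -8433375/1621802 = -5.20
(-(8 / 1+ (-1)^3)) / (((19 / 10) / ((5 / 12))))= -175/114 = -1.54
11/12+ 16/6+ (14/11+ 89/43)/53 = 1096939/300828 = 3.65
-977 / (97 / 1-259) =977/162 = 6.03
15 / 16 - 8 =-113/16 = -7.06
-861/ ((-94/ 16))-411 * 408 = -7874448/47 = -167541.45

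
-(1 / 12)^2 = -0.01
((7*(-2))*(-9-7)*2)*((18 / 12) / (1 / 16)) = 10752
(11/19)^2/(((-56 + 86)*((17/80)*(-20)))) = -242/92055 = 0.00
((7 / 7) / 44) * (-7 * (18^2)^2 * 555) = -101957940/11 = -9268903.64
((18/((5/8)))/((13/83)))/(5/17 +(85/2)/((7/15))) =2.01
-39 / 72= -13/24 = -0.54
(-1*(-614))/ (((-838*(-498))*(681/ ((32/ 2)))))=2456/71049411 = 0.00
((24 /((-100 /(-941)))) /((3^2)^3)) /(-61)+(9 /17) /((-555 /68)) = -959014/13711275 = -0.07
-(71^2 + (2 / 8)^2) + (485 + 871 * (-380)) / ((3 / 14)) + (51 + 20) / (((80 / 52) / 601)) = -121569193/80 = -1519614.91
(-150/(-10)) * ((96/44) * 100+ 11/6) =72605/22 = 3300.23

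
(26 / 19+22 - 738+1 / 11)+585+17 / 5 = -131817/1045 = -126.14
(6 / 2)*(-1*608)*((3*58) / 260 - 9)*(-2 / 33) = -658464/715 = -920.93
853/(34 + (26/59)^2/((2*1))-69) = -2969293/121497 = -24.44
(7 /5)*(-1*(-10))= 14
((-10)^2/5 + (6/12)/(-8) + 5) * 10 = 1995/8 = 249.38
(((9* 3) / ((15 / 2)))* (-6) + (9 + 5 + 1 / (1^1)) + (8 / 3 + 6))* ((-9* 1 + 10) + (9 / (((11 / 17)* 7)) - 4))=-806/385 = -2.09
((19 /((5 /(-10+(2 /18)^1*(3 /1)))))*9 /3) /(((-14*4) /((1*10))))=551/28 = 19.68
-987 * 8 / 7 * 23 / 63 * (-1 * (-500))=-4324000/21 = -205904.76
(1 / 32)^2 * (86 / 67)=43/34304 = 0.00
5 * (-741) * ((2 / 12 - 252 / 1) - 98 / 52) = 940025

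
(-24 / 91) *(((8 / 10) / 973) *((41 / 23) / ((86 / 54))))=-106272/437845135 = 0.00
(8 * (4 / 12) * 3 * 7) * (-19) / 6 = -532/3 = -177.33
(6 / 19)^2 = 36/361 = 0.10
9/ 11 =0.82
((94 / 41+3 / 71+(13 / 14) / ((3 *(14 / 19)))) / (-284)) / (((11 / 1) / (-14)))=4715653/381946488 = 0.01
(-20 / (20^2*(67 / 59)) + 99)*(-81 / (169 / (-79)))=848513799/226460 = 3746.86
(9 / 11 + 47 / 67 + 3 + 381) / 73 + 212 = 11689940/53801 = 217.28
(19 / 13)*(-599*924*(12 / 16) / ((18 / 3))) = -2629011/26 = -101115.81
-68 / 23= -2.96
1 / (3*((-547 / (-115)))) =115/1641 = 0.07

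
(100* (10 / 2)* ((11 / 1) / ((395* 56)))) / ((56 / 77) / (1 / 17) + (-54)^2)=3025/35626472 = 0.00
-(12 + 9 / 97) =-1173/97 = -12.09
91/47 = 1.94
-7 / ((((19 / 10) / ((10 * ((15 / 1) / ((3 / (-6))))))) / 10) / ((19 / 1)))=210000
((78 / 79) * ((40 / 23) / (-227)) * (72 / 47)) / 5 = -44928/19385573 = 0.00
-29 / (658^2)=-29/432964 = 0.00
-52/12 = -13/3 = -4.33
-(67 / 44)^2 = -4489/1936 = -2.32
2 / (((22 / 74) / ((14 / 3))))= 1036/33 = 31.39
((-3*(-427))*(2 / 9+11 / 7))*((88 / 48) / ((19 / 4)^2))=606584/3249 = 186.70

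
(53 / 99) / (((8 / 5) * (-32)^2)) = 265/811008 = 0.00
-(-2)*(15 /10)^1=3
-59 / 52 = -1.13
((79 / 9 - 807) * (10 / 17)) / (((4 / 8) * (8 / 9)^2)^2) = -1636605/544 = -3008.47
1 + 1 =2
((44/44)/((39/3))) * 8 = 8/13 = 0.62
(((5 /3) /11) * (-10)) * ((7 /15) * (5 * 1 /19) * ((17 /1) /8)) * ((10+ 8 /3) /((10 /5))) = -2975/1188 = -2.50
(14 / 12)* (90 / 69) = 35/23 = 1.52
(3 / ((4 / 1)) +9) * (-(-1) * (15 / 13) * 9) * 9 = 3645/4 = 911.25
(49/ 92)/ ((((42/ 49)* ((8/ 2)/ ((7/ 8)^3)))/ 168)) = 17.48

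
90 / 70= 9/7 = 1.29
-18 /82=-9/41 = -0.22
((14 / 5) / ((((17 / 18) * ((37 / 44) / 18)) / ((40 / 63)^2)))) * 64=7208960/4403 = 1637.28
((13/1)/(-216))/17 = -13/3672 = 0.00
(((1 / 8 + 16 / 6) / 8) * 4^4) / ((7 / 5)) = 1340/21 = 63.81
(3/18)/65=1/390 = 0.00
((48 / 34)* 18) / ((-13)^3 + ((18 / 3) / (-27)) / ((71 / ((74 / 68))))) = -17253/1491628 = -0.01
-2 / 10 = -0.20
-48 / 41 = -1.17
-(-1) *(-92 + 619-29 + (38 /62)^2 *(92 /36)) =4315505/8649 = 498.96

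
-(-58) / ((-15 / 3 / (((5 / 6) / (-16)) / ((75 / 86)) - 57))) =1191407/1800 = 661.89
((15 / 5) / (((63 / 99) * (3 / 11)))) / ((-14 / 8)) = -484/49 = -9.88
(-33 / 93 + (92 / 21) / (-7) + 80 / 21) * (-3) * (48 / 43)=-618768/65317 = -9.47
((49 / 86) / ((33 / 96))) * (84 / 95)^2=5531904/4268825 = 1.30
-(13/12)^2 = -169/144 = -1.17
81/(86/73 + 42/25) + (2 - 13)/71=28.19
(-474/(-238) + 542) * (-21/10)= -38841/34 = -1142.38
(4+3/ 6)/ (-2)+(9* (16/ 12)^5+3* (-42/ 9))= 2341/108 = 21.68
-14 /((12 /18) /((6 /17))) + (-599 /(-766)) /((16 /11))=-1432243/208352 = -6.87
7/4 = 1.75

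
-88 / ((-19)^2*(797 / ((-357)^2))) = -11215512/287717 = -38.98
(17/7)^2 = 289/49 = 5.90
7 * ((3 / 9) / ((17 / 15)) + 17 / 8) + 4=2847/136 = 20.93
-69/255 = -23/85 = -0.27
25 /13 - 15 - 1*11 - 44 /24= -2021/78 = -25.91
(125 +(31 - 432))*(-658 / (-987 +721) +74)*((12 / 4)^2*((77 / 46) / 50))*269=-812591703/475 = -1710719.37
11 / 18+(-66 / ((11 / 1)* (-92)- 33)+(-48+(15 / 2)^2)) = 30521/3420 = 8.92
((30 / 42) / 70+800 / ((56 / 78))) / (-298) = -109201/29204 = -3.74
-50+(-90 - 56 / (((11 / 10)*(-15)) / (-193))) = -26236/33 = -795.03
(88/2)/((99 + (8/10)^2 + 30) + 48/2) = 0.29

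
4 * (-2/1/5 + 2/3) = 16/15 = 1.07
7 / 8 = 0.88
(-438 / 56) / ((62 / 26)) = -2847/868 = -3.28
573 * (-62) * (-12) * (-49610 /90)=-234992648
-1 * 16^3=-4096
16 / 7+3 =37/7 = 5.29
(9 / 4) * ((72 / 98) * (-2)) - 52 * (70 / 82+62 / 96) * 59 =-110987137/24108 = -4603.75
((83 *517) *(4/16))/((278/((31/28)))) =1330241/31136 = 42.72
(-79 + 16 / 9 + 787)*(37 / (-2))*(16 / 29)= -7244.63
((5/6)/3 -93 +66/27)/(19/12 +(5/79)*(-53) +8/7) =1797250/12507 = 143.70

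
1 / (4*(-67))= -1/268 = 0.00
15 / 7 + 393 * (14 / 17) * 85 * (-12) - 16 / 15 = -34662487/105 = -330118.92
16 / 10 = 1.60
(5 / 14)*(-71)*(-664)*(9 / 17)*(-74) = -78494760/119 = -659619.83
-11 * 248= -2728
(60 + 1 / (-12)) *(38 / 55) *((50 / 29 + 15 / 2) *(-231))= -10232089/116 = -88207.66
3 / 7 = 0.43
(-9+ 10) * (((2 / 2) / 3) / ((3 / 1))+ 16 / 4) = 37/9 = 4.11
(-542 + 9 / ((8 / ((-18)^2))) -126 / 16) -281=-466.38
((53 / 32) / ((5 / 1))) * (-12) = -159/40 = -3.98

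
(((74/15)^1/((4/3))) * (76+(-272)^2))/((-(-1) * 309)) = 274022/309 = 886.80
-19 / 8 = -2.38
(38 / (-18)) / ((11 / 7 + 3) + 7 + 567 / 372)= -16492/102303 = -0.16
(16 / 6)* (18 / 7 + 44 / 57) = 10672/1197 = 8.92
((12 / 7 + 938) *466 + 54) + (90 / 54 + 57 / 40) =367889717/840 = 437963.95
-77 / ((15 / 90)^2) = -2772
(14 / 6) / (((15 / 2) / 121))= 1694/45 = 37.64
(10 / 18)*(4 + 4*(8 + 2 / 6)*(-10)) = -4940/27 = -182.96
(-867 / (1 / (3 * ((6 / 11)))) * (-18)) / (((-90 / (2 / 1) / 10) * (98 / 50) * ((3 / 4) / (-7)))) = 2080800/77 = 27023.38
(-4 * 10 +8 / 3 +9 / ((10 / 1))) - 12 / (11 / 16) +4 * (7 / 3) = -4901/110 = -44.55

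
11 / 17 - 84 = -1417/17 = -83.35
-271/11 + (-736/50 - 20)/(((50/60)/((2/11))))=-44291/1375 = -32.21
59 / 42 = 1.40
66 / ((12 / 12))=66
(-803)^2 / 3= 644809/3 = 214936.33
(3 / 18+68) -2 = 397/6 = 66.17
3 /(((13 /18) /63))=3402/13 = 261.69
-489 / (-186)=163/62 = 2.63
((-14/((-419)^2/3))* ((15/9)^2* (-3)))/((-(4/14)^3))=-60025/702244 = -0.09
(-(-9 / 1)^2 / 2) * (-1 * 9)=729/2 = 364.50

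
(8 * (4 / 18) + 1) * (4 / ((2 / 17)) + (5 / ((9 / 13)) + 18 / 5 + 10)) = 12335/81 = 152.28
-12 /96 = -1/8 = -0.12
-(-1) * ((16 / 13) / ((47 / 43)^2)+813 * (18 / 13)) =2488930/2209 = 1126.72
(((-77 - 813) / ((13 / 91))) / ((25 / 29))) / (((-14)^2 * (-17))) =2581/1190 = 2.17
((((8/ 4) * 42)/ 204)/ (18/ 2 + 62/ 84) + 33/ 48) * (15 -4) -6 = 225569/111248 = 2.03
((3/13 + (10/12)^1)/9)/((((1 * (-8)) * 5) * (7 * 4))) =-83/786240 = 0.00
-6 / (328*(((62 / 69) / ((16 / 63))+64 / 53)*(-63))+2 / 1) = 7314/119536219 = 0.00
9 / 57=0.16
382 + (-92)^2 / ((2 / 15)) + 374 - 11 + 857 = 65082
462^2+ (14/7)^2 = 213448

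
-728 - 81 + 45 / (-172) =-809.26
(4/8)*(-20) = -10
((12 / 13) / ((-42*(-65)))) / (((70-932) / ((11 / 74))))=-11/188653010 = 0.00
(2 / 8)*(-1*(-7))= 7/4 = 1.75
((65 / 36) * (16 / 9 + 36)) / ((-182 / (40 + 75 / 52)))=-915875/58968 = -15.53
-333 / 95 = -3.51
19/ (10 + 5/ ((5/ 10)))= 19/20 = 0.95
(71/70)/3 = 71/210 = 0.34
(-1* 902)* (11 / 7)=-9922/7 = -1417.43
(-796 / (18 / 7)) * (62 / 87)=-172732/783 = -220.60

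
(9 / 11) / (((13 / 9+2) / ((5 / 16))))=405/5456 = 0.07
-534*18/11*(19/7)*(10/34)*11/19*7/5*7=-67284/17 = -3957.88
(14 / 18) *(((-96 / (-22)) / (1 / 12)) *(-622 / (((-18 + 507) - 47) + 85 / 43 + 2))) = -11982208/210947 = -56.80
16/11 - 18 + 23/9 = -13.99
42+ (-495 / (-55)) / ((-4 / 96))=-174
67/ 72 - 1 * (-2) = 211/72 = 2.93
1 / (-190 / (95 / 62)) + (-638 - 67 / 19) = -1511455/2356 = -641.53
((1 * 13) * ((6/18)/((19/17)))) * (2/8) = 221/228 = 0.97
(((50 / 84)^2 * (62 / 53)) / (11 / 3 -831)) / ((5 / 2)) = -3875/19337262 = 0.00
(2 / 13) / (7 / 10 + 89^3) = 20/91646061 = 0.00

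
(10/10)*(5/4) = 5/4 = 1.25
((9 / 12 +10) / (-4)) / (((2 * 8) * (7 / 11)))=-473/1792 = -0.26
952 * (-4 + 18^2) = 304640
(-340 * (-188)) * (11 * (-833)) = -585698960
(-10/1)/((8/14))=-35/2 = -17.50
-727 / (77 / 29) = -21083/77 = -273.81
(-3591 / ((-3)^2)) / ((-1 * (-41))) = -399/41 = -9.73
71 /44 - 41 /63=2669/2772 = 0.96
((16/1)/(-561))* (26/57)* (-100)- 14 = -406078/31977 = -12.70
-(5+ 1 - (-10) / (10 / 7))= -13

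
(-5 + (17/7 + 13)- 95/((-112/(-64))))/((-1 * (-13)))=-307/91 = -3.37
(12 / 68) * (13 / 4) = 39/68 = 0.57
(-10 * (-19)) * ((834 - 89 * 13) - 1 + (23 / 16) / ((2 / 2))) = -490295/8 = -61286.88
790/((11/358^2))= 101249560/11 = 9204505.45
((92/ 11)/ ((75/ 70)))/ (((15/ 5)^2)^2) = 1288/13365 = 0.10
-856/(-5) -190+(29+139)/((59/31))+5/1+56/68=377603/5015 = 75.29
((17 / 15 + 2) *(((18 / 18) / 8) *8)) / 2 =47/30 = 1.57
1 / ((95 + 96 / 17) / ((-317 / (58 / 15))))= -80835/99238 = -0.81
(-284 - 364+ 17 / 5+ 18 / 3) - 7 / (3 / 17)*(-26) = 5891/15 = 392.73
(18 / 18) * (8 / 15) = 0.53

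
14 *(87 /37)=1218/37 = 32.92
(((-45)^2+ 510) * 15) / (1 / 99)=3764475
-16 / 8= -2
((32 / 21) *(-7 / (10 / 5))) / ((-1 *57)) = 16/171 = 0.09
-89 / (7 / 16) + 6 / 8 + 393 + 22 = 5945/28 = 212.32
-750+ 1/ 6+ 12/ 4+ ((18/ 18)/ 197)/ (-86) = -18979277/25413 = -746.83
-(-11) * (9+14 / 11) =113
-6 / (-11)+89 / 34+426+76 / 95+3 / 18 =1206514/2805 = 430.13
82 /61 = 1.34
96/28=24/7 = 3.43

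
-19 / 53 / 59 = -19/3127 = -0.01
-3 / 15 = -1/5 = -0.20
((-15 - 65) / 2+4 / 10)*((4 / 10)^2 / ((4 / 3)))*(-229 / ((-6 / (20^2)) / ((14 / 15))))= -1692768/25 = -67710.72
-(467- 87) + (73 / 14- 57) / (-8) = -41835/112 = -373.53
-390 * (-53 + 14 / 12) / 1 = 20215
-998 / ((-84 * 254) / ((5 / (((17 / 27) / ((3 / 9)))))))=7485/60452 = 0.12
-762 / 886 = -381/443 = -0.86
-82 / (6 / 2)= -82/3 = -27.33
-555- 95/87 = -48380/87 = -556.09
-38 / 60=-19/30 = -0.63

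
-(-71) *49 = 3479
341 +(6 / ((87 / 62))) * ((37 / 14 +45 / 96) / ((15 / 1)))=8328367/24360 = 341.89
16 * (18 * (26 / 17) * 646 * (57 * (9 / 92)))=36492768/23 = 1586642.09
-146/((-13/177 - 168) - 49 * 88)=25842/792973 = 0.03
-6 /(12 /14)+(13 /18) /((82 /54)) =-535/82 = -6.52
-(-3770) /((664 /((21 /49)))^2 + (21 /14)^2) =135720/86415697 = 0.00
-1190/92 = -595/46 = -12.93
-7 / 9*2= -14/9 = -1.56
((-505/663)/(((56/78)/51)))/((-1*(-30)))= -1.80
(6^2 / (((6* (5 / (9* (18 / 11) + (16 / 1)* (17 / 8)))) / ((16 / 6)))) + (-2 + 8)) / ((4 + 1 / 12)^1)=106872/2695 = 39.66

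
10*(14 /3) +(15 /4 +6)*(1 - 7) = -71/6 = -11.83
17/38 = 0.45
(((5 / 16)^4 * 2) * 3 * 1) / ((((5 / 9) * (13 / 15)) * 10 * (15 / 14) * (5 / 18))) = 8505/212992 = 0.04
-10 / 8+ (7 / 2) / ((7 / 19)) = 33/4 = 8.25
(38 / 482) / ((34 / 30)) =0.07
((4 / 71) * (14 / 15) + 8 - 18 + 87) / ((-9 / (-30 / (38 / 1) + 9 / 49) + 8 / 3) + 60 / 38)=293121892/72667435 = 4.03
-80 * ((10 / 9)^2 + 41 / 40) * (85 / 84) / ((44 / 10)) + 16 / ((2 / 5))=-117665/74844 = -1.57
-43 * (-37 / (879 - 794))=1591/85 = 18.72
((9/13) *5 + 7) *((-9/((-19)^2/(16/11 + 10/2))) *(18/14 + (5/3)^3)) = -830416/83391 = -9.96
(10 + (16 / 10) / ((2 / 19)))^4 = 252047376/625 = 403275.80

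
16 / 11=1.45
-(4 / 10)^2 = -4/25 = -0.16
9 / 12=3/4 = 0.75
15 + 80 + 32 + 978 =1105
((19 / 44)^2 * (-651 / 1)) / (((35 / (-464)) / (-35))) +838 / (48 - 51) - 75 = -20574580/363 = -56679.28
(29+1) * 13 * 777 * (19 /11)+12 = 5757702/11 = 523427.45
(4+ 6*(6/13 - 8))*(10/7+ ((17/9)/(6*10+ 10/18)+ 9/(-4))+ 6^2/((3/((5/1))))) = -121074494/49595 = -2441.26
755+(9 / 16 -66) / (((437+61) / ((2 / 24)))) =24063011/31872 = 754.99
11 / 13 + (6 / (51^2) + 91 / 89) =1876768/1003119 = 1.87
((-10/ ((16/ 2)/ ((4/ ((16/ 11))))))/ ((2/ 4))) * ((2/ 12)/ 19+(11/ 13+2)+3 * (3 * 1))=-966295/11856 = -81.50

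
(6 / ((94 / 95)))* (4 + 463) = 133095/47 = 2831.81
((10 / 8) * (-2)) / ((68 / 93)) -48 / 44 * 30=-54075/1496 = -36.15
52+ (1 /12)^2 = 7489/144 = 52.01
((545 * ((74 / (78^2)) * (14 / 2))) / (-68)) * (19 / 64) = -0.20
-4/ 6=-2/3 = -0.67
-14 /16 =-7/8 = -0.88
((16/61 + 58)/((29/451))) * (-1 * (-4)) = 6411416/1769 = 3624.32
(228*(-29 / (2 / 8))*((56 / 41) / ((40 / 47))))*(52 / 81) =-150824128/5535 = -27249.16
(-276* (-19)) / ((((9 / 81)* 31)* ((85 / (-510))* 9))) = -31464/31 = -1014.97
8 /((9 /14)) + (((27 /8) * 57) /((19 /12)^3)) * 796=125381776/3249 = 38590.88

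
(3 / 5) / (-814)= -3/4070 = 0.00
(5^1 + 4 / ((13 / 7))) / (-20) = -93/260 = -0.36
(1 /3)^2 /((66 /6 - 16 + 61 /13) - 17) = -13/2025 = -0.01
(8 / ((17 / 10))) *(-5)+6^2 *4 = 120.47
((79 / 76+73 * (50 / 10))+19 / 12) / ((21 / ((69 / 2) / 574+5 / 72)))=16027199/7067088 = 2.27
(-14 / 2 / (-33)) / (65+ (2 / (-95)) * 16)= 665/202719 = 0.00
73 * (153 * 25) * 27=7539075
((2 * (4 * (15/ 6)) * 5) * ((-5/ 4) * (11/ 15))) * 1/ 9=-275/27 = -10.19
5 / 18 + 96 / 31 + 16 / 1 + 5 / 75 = 54241/2790 = 19.44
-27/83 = -0.33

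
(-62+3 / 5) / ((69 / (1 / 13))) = -307/4485 = -0.07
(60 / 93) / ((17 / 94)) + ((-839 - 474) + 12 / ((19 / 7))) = -13067081/10013 = -1305.01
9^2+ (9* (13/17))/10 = 13887/170 = 81.69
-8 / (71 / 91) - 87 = -6905/71 = -97.25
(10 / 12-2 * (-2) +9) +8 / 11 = 961/66 = 14.56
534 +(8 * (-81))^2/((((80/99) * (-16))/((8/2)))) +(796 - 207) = -643924/5 = -128784.80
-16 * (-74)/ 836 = 296/209 = 1.42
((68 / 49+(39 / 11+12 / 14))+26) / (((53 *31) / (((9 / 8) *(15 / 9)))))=257025/7084616 = 0.04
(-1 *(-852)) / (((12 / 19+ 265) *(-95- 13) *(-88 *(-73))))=-1349/291797352 = 0.00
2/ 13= 0.15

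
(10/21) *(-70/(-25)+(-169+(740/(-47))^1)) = -86.64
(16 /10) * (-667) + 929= -691/5 = -138.20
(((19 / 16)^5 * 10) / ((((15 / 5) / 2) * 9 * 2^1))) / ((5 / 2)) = 2476099/7077888 = 0.35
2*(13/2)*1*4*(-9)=-468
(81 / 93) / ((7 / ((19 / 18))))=57/434 = 0.13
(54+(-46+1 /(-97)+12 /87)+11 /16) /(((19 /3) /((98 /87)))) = 19440799/12399704 = 1.57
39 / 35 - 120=-4161/35 = -118.89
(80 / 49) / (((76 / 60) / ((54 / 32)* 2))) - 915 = -847815/931 = -910.65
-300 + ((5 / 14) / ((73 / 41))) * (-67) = -313.44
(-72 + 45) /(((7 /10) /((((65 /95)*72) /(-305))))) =50544/8113 = 6.23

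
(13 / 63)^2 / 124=169/492156 = 0.00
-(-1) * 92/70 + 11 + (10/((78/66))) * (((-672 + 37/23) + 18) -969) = -143445331/10465 = -13707.15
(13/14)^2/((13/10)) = 0.66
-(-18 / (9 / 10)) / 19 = 20/19 = 1.05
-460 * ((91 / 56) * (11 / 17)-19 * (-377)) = -112045765/34 = -3295463.68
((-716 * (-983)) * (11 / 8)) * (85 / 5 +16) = 63872391/2 = 31936195.50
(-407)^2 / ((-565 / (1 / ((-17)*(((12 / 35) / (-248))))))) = -71891666/5763 = -12474.69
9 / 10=0.90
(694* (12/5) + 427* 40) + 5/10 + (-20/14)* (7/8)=374897/20 = 18744.85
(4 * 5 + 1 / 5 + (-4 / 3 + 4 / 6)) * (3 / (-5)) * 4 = -1172/25 = -46.88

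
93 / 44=2.11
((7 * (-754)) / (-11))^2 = 27857284/121 = 230225.49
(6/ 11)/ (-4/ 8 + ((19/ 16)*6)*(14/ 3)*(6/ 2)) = 24/4367 = 0.01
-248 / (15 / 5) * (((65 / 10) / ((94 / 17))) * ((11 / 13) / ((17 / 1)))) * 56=-38192/141 = -270.87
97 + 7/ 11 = 1074/11 = 97.64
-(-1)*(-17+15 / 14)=-223/14 = -15.93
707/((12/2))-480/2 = -122.17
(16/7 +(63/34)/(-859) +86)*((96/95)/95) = 866345616/922544525 = 0.94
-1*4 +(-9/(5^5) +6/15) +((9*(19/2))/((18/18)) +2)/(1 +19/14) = 3456578/103125 = 33.52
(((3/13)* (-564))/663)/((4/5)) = -705/2873 = -0.25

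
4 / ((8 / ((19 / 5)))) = 19/10 = 1.90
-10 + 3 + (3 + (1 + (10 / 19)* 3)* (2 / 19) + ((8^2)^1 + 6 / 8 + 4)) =93891/1444 = 65.02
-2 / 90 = -1/45 = -0.02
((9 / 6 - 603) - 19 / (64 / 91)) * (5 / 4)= -201125/256 = -785.64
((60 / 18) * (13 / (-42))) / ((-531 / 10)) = 650/33453 = 0.02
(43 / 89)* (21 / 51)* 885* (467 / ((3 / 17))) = 465924.33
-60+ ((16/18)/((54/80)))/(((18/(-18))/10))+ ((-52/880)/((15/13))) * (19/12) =-78318697/1069200 = -73.25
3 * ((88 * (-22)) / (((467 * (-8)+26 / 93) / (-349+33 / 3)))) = -91284336/173711 = -525.50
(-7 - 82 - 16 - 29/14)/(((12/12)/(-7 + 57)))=-37475/7 = -5353.57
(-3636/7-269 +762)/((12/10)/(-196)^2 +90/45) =-2538200/192083 = -13.21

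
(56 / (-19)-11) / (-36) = 265/684 = 0.39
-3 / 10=-0.30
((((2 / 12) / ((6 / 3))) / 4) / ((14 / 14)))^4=1/5308416 = 0.00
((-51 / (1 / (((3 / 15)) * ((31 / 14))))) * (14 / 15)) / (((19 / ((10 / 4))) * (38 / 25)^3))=-1646875/2085136 = -0.79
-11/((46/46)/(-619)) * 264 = 1797576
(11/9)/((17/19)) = 209/153 = 1.37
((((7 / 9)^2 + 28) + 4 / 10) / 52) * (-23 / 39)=-0.33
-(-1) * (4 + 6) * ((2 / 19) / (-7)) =-20/133 = -0.15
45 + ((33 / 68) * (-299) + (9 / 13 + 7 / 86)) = -3775703/38012 = -99.33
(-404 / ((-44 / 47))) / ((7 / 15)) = 71205/77 = 924.74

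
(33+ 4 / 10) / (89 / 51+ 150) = 8517/38695 = 0.22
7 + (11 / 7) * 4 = 93/7 = 13.29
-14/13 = -1.08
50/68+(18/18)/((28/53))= 1251/476 = 2.63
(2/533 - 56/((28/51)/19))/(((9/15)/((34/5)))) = -35120368/1599 = -21963.96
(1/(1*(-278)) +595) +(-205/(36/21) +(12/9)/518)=205385263/432012 = 475.42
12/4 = 3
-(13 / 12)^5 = -371293/248832 = -1.49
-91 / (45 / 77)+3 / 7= -48914/315 = -155.28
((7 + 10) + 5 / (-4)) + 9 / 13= 855/52 = 16.44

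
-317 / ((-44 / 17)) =5389/44 = 122.48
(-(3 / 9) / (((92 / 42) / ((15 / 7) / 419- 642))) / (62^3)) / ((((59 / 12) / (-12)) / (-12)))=6560028/546408263 = 0.01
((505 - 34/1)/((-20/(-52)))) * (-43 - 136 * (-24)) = 3944436.60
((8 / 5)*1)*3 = 24/5 = 4.80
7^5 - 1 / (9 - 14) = 84036/5 = 16807.20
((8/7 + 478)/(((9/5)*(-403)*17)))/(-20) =43/22134 = 0.00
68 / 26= 34/13 = 2.62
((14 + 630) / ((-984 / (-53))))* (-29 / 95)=-247457/23370 = -10.59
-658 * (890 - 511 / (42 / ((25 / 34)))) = -59132815/102 = -579733.48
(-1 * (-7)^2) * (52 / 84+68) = -10087/3 = -3362.33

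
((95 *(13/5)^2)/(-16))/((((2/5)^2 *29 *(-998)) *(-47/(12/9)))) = -16055/65293152 = 0.00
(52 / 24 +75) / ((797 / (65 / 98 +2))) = 40281/156212 = 0.26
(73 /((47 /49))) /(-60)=-3577/2820 = -1.27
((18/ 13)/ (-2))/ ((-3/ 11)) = 33/13 = 2.54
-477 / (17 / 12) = -5724/17 = -336.71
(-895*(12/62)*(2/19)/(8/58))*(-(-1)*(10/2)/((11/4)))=-1557300/6479 = -240.36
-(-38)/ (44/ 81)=1539/22 = 69.95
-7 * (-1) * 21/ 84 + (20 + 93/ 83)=7593/332 = 22.87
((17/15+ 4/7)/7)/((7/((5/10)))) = 179/10290 = 0.02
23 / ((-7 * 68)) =-23/476 = -0.05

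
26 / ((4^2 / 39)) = 507/8 = 63.38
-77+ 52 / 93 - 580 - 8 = -61793/93 = -664.44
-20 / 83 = -0.24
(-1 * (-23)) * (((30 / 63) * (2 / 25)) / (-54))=-46/2835 = -0.02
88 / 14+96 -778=-4730/7 = -675.71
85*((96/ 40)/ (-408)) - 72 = -145/2 = -72.50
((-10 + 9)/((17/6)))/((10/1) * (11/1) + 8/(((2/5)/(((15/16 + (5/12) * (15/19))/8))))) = -1216/389895 = 0.00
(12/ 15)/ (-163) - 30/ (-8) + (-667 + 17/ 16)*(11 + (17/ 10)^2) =-482277973/52160 = -9246.13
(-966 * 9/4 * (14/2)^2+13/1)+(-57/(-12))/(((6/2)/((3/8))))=-3407613/32 = -106487.91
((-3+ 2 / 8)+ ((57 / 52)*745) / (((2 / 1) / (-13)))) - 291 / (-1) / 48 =-84877/16 = -5304.81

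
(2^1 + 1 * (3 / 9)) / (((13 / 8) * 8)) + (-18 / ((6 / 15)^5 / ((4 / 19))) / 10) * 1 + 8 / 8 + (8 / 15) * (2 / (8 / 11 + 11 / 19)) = -21791927/622440 = -35.01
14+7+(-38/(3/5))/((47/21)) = -343/47 = -7.30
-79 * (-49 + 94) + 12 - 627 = -4170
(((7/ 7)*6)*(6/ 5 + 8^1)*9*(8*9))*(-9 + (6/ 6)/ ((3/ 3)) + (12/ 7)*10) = 11446272/35 = 327036.34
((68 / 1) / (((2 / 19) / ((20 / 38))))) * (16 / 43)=126.51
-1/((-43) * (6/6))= 1/43 = 0.02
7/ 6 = 1.17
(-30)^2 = 900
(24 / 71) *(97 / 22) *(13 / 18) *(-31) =-78182/2343 = -33.37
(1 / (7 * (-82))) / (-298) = 1/171052 = 0.00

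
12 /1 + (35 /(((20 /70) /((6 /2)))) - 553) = -347/2 = -173.50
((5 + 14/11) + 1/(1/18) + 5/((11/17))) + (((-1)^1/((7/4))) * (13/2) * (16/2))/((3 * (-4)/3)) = 276/7 = 39.43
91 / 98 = 13/14 = 0.93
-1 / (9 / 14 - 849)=14/11877 = 0.00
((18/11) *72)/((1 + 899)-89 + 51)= 648/4741 = 0.14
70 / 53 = 1.32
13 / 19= 0.68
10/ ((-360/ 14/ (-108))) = 42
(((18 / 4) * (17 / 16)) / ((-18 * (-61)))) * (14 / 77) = 17/21472 = 0.00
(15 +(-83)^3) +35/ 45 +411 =-5142242/9 = -571360.22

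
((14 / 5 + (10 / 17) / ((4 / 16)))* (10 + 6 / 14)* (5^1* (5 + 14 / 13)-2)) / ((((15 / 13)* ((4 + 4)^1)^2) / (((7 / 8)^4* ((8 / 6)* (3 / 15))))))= 224825181/69632000 = 3.23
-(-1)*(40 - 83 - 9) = -52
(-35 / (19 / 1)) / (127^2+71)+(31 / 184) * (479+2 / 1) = 14342498/176985 = 81.04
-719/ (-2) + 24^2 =1871/2 = 935.50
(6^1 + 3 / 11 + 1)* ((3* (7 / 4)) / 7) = 60/11 = 5.45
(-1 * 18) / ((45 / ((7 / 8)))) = -7/20 = -0.35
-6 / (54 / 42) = -14/3 = -4.67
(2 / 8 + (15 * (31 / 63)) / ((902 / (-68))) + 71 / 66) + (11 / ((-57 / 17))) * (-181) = 427973671/719796 = 594.58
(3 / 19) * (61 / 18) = 61/114 = 0.54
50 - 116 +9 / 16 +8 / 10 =-64.64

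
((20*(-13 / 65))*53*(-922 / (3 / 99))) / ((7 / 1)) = 6450312/7 = 921473.14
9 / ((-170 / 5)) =-9/34 = -0.26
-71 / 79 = -0.90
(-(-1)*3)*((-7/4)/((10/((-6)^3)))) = 567/5 = 113.40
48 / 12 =4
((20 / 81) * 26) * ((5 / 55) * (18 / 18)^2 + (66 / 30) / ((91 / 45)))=7.57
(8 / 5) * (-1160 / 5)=-1856/5 = -371.20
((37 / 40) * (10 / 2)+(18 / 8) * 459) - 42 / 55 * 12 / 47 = 21448883/20680 = 1037.18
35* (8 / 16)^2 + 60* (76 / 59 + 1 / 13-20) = -1109.35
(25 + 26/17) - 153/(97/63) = -120116/1649 = -72.84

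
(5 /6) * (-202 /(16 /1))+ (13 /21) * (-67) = -17471/336 = -52.00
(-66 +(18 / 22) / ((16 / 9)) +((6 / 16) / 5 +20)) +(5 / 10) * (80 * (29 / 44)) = -16809/880 = -19.10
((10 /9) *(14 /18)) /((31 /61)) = 4270/2511 = 1.70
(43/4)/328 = 43/1312 = 0.03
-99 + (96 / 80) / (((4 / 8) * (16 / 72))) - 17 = -526/5 = -105.20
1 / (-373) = -1/373 = 0.00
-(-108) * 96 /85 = 10368/85 = 121.98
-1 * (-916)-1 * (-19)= 935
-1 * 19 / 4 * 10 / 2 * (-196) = 4655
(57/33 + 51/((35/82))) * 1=46667/385 = 121.21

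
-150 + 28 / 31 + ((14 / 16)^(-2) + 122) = -39176/1519 = -25.79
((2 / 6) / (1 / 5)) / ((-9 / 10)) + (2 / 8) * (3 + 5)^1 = 4/27 = 0.15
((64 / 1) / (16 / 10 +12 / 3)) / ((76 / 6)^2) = 180/2527 = 0.07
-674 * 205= -138170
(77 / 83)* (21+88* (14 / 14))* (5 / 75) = 6.74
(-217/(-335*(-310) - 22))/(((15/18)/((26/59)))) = -8463/7657315 = 0.00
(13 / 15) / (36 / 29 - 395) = -377/171285 = 0.00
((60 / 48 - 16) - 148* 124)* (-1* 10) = 367335/2 = 183667.50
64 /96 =2/3 = 0.67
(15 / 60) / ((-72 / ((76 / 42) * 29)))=-551/3024 = -0.18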